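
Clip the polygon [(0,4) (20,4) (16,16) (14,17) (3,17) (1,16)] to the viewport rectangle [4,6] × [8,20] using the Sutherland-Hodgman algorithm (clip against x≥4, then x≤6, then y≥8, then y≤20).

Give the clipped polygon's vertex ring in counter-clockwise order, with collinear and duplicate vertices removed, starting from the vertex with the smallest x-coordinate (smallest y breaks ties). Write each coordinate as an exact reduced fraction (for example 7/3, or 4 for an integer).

1. After x ≥ 4: [(4,4) (20,4) (16,16) (14,17) (4,17)]
2. After x ≤ 6: [(4,4) (6,4) (6,17) (4,17)]
3. After y ≥ 8: [(4,8) (6,8) (6,17) (4,17)]
4. After y ≤ 20: [(4,8) (6,8) (6,17) (4,17)]
5. Canonical ring: [(4,8) (6,8) (6,17) (4,17)]

Clipped polygon: [(4,8) (6,8) (6,17) (4,17)]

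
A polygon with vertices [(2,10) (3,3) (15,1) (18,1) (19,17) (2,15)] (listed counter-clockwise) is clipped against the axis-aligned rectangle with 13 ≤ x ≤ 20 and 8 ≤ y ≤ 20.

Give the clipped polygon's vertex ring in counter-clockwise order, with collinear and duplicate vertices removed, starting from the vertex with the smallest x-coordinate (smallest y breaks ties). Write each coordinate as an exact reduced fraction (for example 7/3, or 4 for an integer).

Clipped polygon: [(13,8) (295/16,8) (19,17) (13,277/17)]

1. After x ≥ 13: [(13,4/3) (15,1) (18,1) (19,17) (13,277/17)]
2. After x ≤ 20: [(13,4/3) (15,1) (18,1) (19,17) (13,277/17)]
3. After y ≥ 8: [(13,8) (295/16,8) (19,17) (13,277/17)]
4. After y ≤ 20: [(13,8) (295/16,8) (19,17) (13,277/17)]
5. Canonical ring: [(13,8) (295/16,8) (19,17) (13,277/17)]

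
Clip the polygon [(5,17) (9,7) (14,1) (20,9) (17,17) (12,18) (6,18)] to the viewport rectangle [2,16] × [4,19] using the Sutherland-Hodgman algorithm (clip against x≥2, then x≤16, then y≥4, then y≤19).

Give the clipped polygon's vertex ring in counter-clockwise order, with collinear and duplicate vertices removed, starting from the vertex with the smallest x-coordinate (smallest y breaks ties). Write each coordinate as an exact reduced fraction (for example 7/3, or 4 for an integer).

1. After x ≥ 2: [(5,17) (9,7) (14,1) (20,9) (17,17) (12,18) (6,18)]
2. After x ≤ 16: [(5,17) (9,7) (14,1) (16,11/3) (16,86/5) (12,18) (6,18)]
3. After y ≥ 4: [(5,17) (9,7) (23/2,4) (16,4) (16,86/5) (12,18) (6,18)]
4. After y ≤ 19: [(5,17) (9,7) (23/2,4) (16,4) (16,86/5) (12,18) (6,18)]
5. Canonical ring: [(5,17) (9,7) (23/2,4) (16,4) (16,86/5) (12,18) (6,18)]

Clipped polygon: [(5,17) (9,7) (23/2,4) (16,4) (16,86/5) (12,18) (6,18)]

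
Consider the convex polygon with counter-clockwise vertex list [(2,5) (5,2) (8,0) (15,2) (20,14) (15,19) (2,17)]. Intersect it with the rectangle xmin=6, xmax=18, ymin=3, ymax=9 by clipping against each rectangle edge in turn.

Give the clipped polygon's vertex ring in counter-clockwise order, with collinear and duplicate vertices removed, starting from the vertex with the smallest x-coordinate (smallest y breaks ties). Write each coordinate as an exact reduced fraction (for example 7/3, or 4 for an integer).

1. After x ≥ 6: [(6,4/3) (8,0) (15,2) (20,14) (15,19) (6,229/13)]
2. After x ≤ 18: [(6,4/3) (8,0) (15,2) (18,46/5) (18,16) (15,19) (6,229/13)]
3. After y ≥ 3: [(6,3) (185/12,3) (18,46/5) (18,16) (15,19) (6,229/13)]
4. After y ≤ 9: [(6,9) (6,3) (185/12,3) (215/12,9)]
5. Canonical ring: [(6,3) (185/12,3) (215/12,9) (6,9)]

Clipped polygon: [(6,3) (185/12,3) (215/12,9) (6,9)]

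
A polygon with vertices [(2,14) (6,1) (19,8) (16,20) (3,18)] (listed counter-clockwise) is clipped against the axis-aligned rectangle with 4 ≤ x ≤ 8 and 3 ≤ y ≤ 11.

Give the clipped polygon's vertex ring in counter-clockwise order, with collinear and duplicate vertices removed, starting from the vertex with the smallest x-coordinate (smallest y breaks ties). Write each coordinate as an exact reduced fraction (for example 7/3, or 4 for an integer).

1. After x ≥ 4: [(4,15/2) (6,1) (19,8) (16,20) (4,236/13)]
2. After x ≤ 8: [(4,15/2) (6,1) (8,27/13) (8,244/13) (4,236/13)]
3. After y ≥ 3: [(4,15/2) (70/13,3) (8,3) (8,244/13) (4,236/13)]
4. After y ≤ 11: [(4,11) (4,15/2) (70/13,3) (8,3) (8,11)]
5. Canonical ring: [(4,15/2) (70/13,3) (8,3) (8,11) (4,11)]

Clipped polygon: [(4,15/2) (70/13,3) (8,3) (8,11) (4,11)]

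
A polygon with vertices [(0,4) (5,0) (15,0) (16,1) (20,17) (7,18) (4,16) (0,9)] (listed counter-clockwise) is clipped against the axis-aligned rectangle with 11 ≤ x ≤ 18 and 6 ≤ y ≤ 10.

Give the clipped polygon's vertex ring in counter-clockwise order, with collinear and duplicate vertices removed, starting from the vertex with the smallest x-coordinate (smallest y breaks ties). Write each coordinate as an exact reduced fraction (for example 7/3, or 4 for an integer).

1. After x ≥ 11: [(11,0) (15,0) (16,1) (20,17) (11,230/13)]
2. After x ≤ 18: [(11,0) (15,0) (16,1) (18,9) (18,223/13) (11,230/13)]
3. After y ≥ 6: [(11,6) (69/4,6) (18,9) (18,223/13) (11,230/13)]
4. After y ≤ 10: [(11,10) (11,6) (69/4,6) (18,9) (18,10)]
5. Canonical ring: [(11,6) (69/4,6) (18,9) (18,10) (11,10)]

Clipped polygon: [(11,6) (69/4,6) (18,9) (18,10) (11,10)]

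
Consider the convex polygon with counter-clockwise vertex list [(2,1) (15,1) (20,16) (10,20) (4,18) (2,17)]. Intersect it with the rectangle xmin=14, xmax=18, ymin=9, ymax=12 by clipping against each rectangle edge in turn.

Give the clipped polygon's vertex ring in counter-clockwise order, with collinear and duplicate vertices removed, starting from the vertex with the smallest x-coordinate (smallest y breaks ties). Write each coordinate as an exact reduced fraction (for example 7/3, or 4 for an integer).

Clipped polygon: [(14,9) (53/3,9) (18,10) (18,12) (14,12)]

1. After x ≥ 14: [(14,1) (15,1) (20,16) (14,92/5)]
2. After x ≤ 18: [(14,1) (15,1) (18,10) (18,84/5) (14,92/5)]
3. After y ≥ 9: [(14,9) (53/3,9) (18,10) (18,84/5) (14,92/5)]
4. After y ≤ 12: [(14,12) (14,9) (53/3,9) (18,10) (18,12)]
5. Canonical ring: [(14,9) (53/3,9) (18,10) (18,12) (14,12)]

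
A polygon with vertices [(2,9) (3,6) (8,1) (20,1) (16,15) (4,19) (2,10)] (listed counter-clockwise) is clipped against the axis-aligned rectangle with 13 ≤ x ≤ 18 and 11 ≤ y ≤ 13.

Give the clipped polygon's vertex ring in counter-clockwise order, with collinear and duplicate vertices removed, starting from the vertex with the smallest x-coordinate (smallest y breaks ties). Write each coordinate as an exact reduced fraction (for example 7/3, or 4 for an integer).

1. After x ≥ 13: [(13,1) (20,1) (16,15) (13,16)]
2. After x ≤ 18: [(13,1) (18,1) (18,8) (16,15) (13,16)]
3. After y ≥ 11: [(13,11) (120/7,11) (16,15) (13,16)]
4. After y ≤ 13: [(13,13) (13,11) (120/7,11) (116/7,13)]
5. Canonical ring: [(13,11) (120/7,11) (116/7,13) (13,13)]

Clipped polygon: [(13,11) (120/7,11) (116/7,13) (13,13)]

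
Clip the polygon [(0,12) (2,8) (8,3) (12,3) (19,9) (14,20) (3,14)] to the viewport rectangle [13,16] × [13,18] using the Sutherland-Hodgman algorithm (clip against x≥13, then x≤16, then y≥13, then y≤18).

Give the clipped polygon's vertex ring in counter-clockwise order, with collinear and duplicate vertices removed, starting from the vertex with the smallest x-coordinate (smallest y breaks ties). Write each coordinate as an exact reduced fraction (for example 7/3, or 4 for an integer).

Clipped polygon: [(13,13) (16,13) (16,78/5) (164/11,18) (13,18)]

1. After x ≥ 13: [(13,27/7) (19,9) (14,20) (13,214/11)]
2. After x ≤ 16: [(13,27/7) (16,45/7) (16,78/5) (14,20) (13,214/11)]
3. After y ≥ 13: [(13,13) (16,13) (16,78/5) (14,20) (13,214/11)]
4. After y ≤ 18: [(13,18) (13,13) (16,13) (16,78/5) (164/11,18)]
5. Canonical ring: [(13,13) (16,13) (16,78/5) (164/11,18) (13,18)]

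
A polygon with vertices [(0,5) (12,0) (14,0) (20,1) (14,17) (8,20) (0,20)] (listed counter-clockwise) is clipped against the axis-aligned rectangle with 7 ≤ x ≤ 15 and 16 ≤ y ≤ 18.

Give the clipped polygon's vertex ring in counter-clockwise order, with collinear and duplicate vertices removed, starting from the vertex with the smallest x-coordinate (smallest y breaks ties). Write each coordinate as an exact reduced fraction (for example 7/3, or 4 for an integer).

1. After x ≥ 7: [(7,25/12) (12,0) (14,0) (20,1) (14,17) (8,20) (7,20)]
2. After x ≤ 15: [(7,25/12) (12,0) (14,0) (15,1/6) (15,43/3) (14,17) (8,20) (7,20)]
3. After y ≥ 16: [(7,16) (115/8,16) (14,17) (8,20) (7,20)]
4. After y ≤ 18: [(7,18) (7,16) (115/8,16) (14,17) (12,18)]
5. Canonical ring: [(7,16) (115/8,16) (14,17) (12,18) (7,18)]

Clipped polygon: [(7,16) (115/8,16) (14,17) (12,18) (7,18)]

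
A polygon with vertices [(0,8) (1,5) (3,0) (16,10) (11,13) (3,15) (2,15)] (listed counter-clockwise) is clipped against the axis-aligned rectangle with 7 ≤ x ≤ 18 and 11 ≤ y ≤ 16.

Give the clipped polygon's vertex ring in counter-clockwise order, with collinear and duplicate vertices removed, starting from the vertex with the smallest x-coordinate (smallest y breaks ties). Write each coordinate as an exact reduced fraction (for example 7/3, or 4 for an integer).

1. After x ≥ 7: [(7,40/13) (16,10) (11,13) (7,14)]
2. After x ≤ 18: [(7,40/13) (16,10) (11,13) (7,14)]
3. After y ≥ 11: [(7,11) (43/3,11) (11,13) (7,14)]
4. After y ≤ 16: [(7,11) (43/3,11) (11,13) (7,14)]
5. Canonical ring: [(7,11) (43/3,11) (11,13) (7,14)]

Clipped polygon: [(7,11) (43/3,11) (11,13) (7,14)]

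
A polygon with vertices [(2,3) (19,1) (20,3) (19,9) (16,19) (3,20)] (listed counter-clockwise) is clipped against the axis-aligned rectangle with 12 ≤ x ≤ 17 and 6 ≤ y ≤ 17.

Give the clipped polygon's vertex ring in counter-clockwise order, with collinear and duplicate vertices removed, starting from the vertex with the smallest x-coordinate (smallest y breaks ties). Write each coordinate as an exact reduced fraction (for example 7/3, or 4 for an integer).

1. After x ≥ 12: [(12,31/17) (19,1) (20,3) (19,9) (16,19) (12,251/13)]
2. After x ≤ 17: [(12,31/17) (17,21/17) (17,47/3) (16,19) (12,251/13)]
3. After y ≥ 6: [(12,6) (17,6) (17,47/3) (16,19) (12,251/13)]
4. After y ≤ 17: [(12,17) (12,6) (17,6) (17,47/3) (83/5,17)]
5. Canonical ring: [(12,6) (17,6) (17,47/3) (83/5,17) (12,17)]

Clipped polygon: [(12,6) (17,6) (17,47/3) (83/5,17) (12,17)]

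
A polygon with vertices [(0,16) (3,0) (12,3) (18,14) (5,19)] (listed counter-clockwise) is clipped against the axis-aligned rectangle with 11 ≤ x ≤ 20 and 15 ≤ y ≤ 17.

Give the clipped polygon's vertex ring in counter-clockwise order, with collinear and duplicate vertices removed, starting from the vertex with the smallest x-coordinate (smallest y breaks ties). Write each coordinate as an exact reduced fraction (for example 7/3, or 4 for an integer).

Clipped polygon: [(11,15) (77/5,15) (11,217/13)]

1. After x ≥ 11: [(11,8/3) (12,3) (18,14) (11,217/13)]
2. After x ≤ 20: [(11,8/3) (12,3) (18,14) (11,217/13)]
3. After y ≥ 15: [(11,15) (77/5,15) (11,217/13)]
4. After y ≤ 17: [(11,15) (77/5,15) (11,217/13)]
5. Canonical ring: [(11,15) (77/5,15) (11,217/13)]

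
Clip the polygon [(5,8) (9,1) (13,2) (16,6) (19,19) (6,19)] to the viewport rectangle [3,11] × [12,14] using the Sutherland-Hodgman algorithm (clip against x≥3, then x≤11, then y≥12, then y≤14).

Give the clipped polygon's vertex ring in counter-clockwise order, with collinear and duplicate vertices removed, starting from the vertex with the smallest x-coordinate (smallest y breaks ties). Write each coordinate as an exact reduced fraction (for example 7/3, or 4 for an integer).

Clipped polygon: [(59/11,12) (11,12) (11,14) (61/11,14)]

1. After x ≥ 3: [(5,8) (9,1) (13,2) (16,6) (19,19) (6,19)]
2. After x ≤ 11: [(5,8) (9,1) (11,3/2) (11,19) (6,19)]
3. After y ≥ 12: [(59/11,12) (11,12) (11,19) (6,19)]
4. After y ≤ 14: [(61/11,14) (59/11,12) (11,12) (11,14)]
5. Canonical ring: [(59/11,12) (11,12) (11,14) (61/11,14)]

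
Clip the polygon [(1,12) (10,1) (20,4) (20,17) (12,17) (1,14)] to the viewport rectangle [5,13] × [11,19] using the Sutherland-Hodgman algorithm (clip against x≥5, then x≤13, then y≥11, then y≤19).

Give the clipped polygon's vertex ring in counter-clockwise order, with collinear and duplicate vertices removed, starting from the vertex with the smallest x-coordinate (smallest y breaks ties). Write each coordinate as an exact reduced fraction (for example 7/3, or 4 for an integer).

1. After x ≥ 5: [(5,64/9) (10,1) (20,4) (20,17) (12,17) (5,166/11)]
2. After x ≤ 13: [(5,64/9) (10,1) (13,19/10) (13,17) (12,17) (5,166/11)]
3. After y ≥ 11: [(5,11) (13,11) (13,17) (12,17) (5,166/11)]
4. After y ≤ 19: [(5,11) (13,11) (13,17) (12,17) (5,166/11)]
5. Canonical ring: [(5,11) (13,11) (13,17) (12,17) (5,166/11)]

Clipped polygon: [(5,11) (13,11) (13,17) (12,17) (5,166/11)]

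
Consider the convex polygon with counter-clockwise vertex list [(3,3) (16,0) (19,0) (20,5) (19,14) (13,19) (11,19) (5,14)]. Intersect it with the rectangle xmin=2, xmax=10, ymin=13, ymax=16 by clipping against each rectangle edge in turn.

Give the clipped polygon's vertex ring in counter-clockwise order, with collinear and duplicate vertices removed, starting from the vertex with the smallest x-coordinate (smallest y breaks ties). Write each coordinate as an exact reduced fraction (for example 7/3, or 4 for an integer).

Clipped polygon: [(53/11,13) (10,13) (10,16) (37/5,16) (5,14)]

1. After x ≥ 2: [(3,3) (16,0) (19,0) (20,5) (19,14) (13,19) (11,19) (5,14)]
2. After x ≤ 10: [(3,3) (10,18/13) (10,109/6) (5,14)]
3. After y ≥ 13: [(53/11,13) (10,13) (10,109/6) (5,14)]
4. After y ≤ 16: [(53/11,13) (10,13) (10,16) (37/5,16) (5,14)]
5. Canonical ring: [(53/11,13) (10,13) (10,16) (37/5,16) (5,14)]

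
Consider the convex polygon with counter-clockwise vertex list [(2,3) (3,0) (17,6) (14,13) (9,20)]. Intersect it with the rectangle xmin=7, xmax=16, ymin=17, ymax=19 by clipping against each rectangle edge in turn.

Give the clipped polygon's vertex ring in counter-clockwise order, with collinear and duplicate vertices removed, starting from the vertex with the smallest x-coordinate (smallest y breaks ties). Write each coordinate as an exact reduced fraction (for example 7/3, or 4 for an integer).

1. After x ≥ 7: [(7,106/7) (7,12/7) (17,6) (14,13) (9,20)]
2. After x ≤ 16: [(7,106/7) (7,12/7) (16,39/7) (16,25/3) (14,13) (9,20)]
3. After y ≥ 17: [(132/17,17) (78/7,17) (9,20)]
4. After y ≤ 19: [(146/17,19) (132/17,17) (78/7,17) (68/7,19)]
5. Canonical ring: [(132/17,17) (78/7,17) (68/7,19) (146/17,19)]

Clipped polygon: [(132/17,17) (78/7,17) (68/7,19) (146/17,19)]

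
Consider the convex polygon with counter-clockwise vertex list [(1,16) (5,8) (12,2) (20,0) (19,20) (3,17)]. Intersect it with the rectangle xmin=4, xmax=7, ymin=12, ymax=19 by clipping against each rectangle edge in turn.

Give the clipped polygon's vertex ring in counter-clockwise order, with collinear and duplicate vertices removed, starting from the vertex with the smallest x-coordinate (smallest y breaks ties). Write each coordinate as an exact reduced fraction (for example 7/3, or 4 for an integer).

Clipped polygon: [(4,12) (7,12) (7,71/4) (4,275/16)]

1. After x ≥ 4: [(4,10) (5,8) (12,2) (20,0) (19,20) (4,275/16)]
2. After x ≤ 7: [(4,10) (5,8) (7,44/7) (7,71/4) (4,275/16)]
3. After y ≥ 12: [(4,12) (7,12) (7,71/4) (4,275/16)]
4. After y ≤ 19: [(4,12) (7,12) (7,71/4) (4,275/16)]
5. Canonical ring: [(4,12) (7,12) (7,71/4) (4,275/16)]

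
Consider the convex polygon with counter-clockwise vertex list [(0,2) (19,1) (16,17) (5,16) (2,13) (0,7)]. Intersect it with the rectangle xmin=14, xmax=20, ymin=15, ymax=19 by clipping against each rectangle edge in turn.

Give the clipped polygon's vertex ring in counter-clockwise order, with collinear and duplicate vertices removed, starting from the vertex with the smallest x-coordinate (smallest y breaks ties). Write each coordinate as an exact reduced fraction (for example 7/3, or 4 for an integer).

1. After x ≥ 14: [(14,24/19) (19,1) (16,17) (14,185/11)]
2. After x ≤ 20: [(14,24/19) (19,1) (16,17) (14,185/11)]
3. After y ≥ 15: [(14,15) (131/8,15) (16,17) (14,185/11)]
4. After y ≤ 19: [(14,15) (131/8,15) (16,17) (14,185/11)]
5. Canonical ring: [(14,15) (131/8,15) (16,17) (14,185/11)]

Clipped polygon: [(14,15) (131/8,15) (16,17) (14,185/11)]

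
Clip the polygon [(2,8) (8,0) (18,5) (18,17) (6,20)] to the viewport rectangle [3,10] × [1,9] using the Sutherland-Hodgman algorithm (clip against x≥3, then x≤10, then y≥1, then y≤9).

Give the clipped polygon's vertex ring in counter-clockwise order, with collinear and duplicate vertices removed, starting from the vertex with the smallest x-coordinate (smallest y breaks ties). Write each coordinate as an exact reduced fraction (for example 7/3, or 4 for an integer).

Clipped polygon: [(3,20/3) (29/4,1) (10,1) (10,9) (3,9)]

1. After x ≥ 3: [(3,11) (3,20/3) (8,0) (18,5) (18,17) (6,20)]
2. After x ≤ 10: [(3,11) (3,20/3) (8,0) (10,1) (10,19) (6,20)]
3. After y ≥ 1: [(3,11) (3,20/3) (29/4,1) (10,1) (10,1) (10,19) (6,20)]
4. After y ≤ 9: [(3,9) (3,20/3) (29/4,1) (10,1) (10,1) (10,9)]
5. Canonical ring: [(3,20/3) (29/4,1) (10,1) (10,9) (3,9)]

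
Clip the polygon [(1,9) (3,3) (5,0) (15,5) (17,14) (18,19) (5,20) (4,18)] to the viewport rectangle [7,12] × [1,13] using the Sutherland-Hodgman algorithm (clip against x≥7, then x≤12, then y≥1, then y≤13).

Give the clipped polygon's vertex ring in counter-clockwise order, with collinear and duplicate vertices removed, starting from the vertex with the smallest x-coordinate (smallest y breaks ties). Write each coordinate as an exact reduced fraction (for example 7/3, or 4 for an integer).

1. After x ≥ 7: [(7,1) (15,5) (17,14) (18,19) (7,258/13)]
2. After x ≤ 12: [(7,1) (12,7/2) (12,253/13) (7,258/13)]
3. After y ≥ 1: [(7,1) (12,7/2) (12,253/13) (7,258/13)]
4. After y ≤ 13: [(7,13) (7,1) (12,7/2) (12,13)]
5. Canonical ring: [(7,1) (12,7/2) (12,13) (7,13)]

Clipped polygon: [(7,1) (12,7/2) (12,13) (7,13)]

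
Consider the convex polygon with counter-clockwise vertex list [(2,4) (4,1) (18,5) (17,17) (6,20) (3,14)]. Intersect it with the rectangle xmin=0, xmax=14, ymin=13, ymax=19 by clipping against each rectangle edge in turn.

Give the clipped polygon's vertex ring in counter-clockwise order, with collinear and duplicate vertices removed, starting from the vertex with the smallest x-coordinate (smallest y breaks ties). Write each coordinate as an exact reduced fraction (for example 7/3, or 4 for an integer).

1. After x ≥ 0: [(2,4) (4,1) (18,5) (17,17) (6,20) (3,14)]
2. After x ≤ 14: [(2,4) (4,1) (14,27/7) (14,196/11) (6,20) (3,14)]
3. After y ≥ 13: [(29/10,13) (14,13) (14,196/11) (6,20) (3,14)]
4. After y ≤ 19: [(29/10,13) (14,13) (14,196/11) (29/3,19) (11/2,19) (3,14)]
5. Canonical ring: [(29/10,13) (14,13) (14,196/11) (29/3,19) (11/2,19) (3,14)]

Clipped polygon: [(29/10,13) (14,13) (14,196/11) (29/3,19) (11/2,19) (3,14)]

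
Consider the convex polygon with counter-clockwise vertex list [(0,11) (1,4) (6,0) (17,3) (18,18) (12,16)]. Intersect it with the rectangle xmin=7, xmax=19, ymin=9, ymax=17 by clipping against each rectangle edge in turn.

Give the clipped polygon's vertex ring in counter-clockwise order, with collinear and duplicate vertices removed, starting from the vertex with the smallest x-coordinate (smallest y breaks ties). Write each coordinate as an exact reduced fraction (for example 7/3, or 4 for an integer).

1. After x ≥ 7: [(7,167/12) (7,3/11) (17,3) (18,18) (12,16)]
2. After x ≤ 19: [(7,167/12) (7,3/11) (17,3) (18,18) (12,16)]
3. After y ≥ 9: [(7,167/12) (7,9) (87/5,9) (18,18) (12,16)]
4. After y ≤ 17: [(7,167/12) (7,9) (87/5,9) (269/15,17) (15,17) (12,16)]
5. Canonical ring: [(7,9) (87/5,9) (269/15,17) (15,17) (12,16) (7,167/12)]

Clipped polygon: [(7,9) (87/5,9) (269/15,17) (15,17) (12,16) (7,167/12)]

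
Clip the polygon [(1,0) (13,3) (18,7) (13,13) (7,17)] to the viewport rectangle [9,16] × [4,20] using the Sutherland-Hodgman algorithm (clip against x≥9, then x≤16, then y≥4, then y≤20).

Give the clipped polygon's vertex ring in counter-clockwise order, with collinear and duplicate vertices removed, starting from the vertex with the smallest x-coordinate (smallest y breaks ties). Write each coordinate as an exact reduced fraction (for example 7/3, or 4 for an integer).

1. After x ≥ 9: [(9,2) (13,3) (18,7) (13,13) (9,47/3)]
2. After x ≤ 16: [(9,2) (13,3) (16,27/5) (16,47/5) (13,13) (9,47/3)]
3. After y ≥ 4: [(9,4) (57/4,4) (16,27/5) (16,47/5) (13,13) (9,47/3)]
4. After y ≤ 20: [(9,4) (57/4,4) (16,27/5) (16,47/5) (13,13) (9,47/3)]
5. Canonical ring: [(9,4) (57/4,4) (16,27/5) (16,47/5) (13,13) (9,47/3)]

Clipped polygon: [(9,4) (57/4,4) (16,27/5) (16,47/5) (13,13) (9,47/3)]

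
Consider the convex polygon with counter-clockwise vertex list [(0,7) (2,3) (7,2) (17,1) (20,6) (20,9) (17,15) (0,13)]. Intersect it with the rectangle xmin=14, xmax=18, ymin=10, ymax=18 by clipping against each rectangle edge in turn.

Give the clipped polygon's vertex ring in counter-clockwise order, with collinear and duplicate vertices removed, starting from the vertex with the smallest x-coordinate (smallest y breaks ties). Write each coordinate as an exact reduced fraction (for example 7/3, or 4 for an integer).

1. After x ≥ 14: [(14,13/10) (17,1) (20,6) (20,9) (17,15) (14,249/17)]
2. After x ≤ 18: [(14,13/10) (17,1) (18,8/3) (18,13) (17,15) (14,249/17)]
3. After y ≥ 10: [(14,10) (18,10) (18,13) (17,15) (14,249/17)]
4. After y ≤ 18: [(14,10) (18,10) (18,13) (17,15) (14,249/17)]
5. Canonical ring: [(14,10) (18,10) (18,13) (17,15) (14,249/17)]

Clipped polygon: [(14,10) (18,10) (18,13) (17,15) (14,249/17)]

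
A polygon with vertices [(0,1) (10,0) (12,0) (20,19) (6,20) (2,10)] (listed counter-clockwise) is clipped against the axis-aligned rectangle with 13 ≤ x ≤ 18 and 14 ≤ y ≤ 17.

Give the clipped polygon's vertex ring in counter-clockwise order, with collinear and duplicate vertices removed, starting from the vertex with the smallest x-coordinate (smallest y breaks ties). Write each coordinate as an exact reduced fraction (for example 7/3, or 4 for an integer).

1. After x ≥ 13: [(13,19/8) (20,19) (13,39/2)]
2. After x ≤ 18: [(13,19/8) (18,57/4) (18,134/7) (13,39/2)]
3. After y ≥ 14: [(13,14) (340/19,14) (18,57/4) (18,134/7) (13,39/2)]
4. After y ≤ 17: [(13,17) (13,14) (340/19,14) (18,57/4) (18,17)]
5. Canonical ring: [(13,14) (340/19,14) (18,57/4) (18,17) (13,17)]

Clipped polygon: [(13,14) (340/19,14) (18,57/4) (18,17) (13,17)]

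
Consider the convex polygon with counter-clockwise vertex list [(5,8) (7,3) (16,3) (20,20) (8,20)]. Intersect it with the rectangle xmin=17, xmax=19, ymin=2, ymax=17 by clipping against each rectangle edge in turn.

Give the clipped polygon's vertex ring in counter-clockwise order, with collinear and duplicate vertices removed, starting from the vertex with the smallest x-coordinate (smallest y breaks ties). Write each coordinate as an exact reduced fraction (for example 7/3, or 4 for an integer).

1. After x ≥ 17: [(17,29/4) (20,20) (17,20)]
2. After x ≤ 19: [(17,29/4) (19,63/4) (19,20) (17,20)]
3. After y ≥ 2: [(17,29/4) (19,63/4) (19,20) (17,20)]
4. After y ≤ 17: [(17,17) (17,29/4) (19,63/4) (19,17)]
5. Canonical ring: [(17,29/4) (19,63/4) (19,17) (17,17)]

Clipped polygon: [(17,29/4) (19,63/4) (19,17) (17,17)]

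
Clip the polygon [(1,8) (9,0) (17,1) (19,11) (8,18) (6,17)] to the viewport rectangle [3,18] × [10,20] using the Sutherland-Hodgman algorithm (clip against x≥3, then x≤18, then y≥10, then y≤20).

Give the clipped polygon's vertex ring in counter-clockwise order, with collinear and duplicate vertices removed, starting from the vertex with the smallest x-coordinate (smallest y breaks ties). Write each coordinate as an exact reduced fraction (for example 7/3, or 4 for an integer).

Clipped polygon: [(3,10) (18,10) (18,128/11) (8,18) (6,17) (3,58/5)]

1. After x ≥ 3: [(3,58/5) (3,6) (9,0) (17,1) (19,11) (8,18) (6,17)]
2. After x ≤ 18: [(3,58/5) (3,6) (9,0) (17,1) (18,6) (18,128/11) (8,18) (6,17)]
3. After y ≥ 10: [(3,58/5) (3,10) (18,10) (18,128/11) (8,18) (6,17)]
4. After y ≤ 20: [(3,58/5) (3,10) (18,10) (18,128/11) (8,18) (6,17)]
5. Canonical ring: [(3,10) (18,10) (18,128/11) (8,18) (6,17) (3,58/5)]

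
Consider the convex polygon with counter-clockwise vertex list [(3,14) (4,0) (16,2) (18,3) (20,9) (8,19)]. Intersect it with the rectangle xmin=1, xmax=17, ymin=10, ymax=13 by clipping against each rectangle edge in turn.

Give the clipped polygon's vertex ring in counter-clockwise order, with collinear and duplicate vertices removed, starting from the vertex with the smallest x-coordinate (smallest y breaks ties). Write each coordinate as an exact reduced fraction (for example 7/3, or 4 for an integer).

1. After x ≥ 1: [(3,14) (4,0) (16,2) (18,3) (20,9) (8,19)]
2. After x ≤ 17: [(3,14) (4,0) (16,2) (17,5/2) (17,23/2) (8,19)]
3. After y ≥ 10: [(3,14) (23/7,10) (17,10) (17,23/2) (8,19)]
4. After y ≤ 13: [(43/14,13) (23/7,10) (17,10) (17,23/2) (76/5,13)]
5. Canonical ring: [(43/14,13) (23/7,10) (17,10) (17,23/2) (76/5,13)]

Clipped polygon: [(43/14,13) (23/7,10) (17,10) (17,23/2) (76/5,13)]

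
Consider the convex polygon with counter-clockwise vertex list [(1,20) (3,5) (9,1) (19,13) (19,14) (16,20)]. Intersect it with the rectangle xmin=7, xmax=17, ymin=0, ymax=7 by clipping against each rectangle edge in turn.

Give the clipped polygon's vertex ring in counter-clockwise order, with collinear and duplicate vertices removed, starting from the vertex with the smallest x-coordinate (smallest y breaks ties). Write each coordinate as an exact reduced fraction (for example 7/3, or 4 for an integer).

1. After x ≥ 7: [(7,20) (7,7/3) (9,1) (19,13) (19,14) (16,20)]
2. After x ≤ 17: [(7,20) (7,7/3) (9,1) (17,53/5) (17,18) (16,20)]
3. After y ≥ 0: [(7,20) (7,7/3) (9,1) (17,53/5) (17,18) (16,20)]
4. After y ≤ 7: [(7,7) (7,7/3) (9,1) (14,7)]
5. Canonical ring: [(7,7/3) (9,1) (14,7) (7,7)]

Clipped polygon: [(7,7/3) (9,1) (14,7) (7,7)]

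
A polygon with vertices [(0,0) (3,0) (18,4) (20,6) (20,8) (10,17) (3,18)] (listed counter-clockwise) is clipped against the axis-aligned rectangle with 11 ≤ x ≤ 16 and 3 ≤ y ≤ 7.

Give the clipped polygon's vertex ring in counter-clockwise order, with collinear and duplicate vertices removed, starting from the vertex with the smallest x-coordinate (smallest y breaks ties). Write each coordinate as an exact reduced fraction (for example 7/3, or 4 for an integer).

Clipped polygon: [(11,3) (57/4,3) (16,52/15) (16,7) (11,7)]

1. After x ≥ 11: [(11,32/15) (18,4) (20,6) (20,8) (11,161/10)]
2. After x ≤ 16: [(11,32/15) (16,52/15) (16,58/5) (11,161/10)]
3. After y ≥ 3: [(11,3) (57/4,3) (16,52/15) (16,58/5) (11,161/10)]
4. After y ≤ 7: [(11,7) (11,3) (57/4,3) (16,52/15) (16,7)]
5. Canonical ring: [(11,3) (57/4,3) (16,52/15) (16,7) (11,7)]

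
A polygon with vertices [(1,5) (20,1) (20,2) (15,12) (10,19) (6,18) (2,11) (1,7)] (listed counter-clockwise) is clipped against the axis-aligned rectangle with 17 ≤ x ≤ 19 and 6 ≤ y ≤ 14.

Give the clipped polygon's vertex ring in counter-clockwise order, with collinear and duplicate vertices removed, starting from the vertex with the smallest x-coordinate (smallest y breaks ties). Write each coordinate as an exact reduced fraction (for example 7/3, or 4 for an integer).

Clipped polygon: [(17,6) (18,6) (17,8)]

1. After x ≥ 17: [(17,31/19) (20,1) (20,2) (17,8)]
2. After x ≤ 19: [(17,31/19) (19,23/19) (19,4) (17,8)]
3. After y ≥ 6: [(17,6) (18,6) (17,8)]
4. After y ≤ 14: [(17,6) (18,6) (17,8)]
5. Canonical ring: [(17,6) (18,6) (17,8)]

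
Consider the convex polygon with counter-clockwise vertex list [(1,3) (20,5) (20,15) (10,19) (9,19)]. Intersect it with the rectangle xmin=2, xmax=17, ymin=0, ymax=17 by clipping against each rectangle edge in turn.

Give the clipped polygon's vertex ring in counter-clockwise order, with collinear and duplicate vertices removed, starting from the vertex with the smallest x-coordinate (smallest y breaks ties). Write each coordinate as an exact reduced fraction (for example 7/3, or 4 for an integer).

Clipped polygon: [(2,59/19) (17,89/19) (17,81/5) (15,17) (8,17) (2,5)]

1. After x ≥ 2: [(2,5) (2,59/19) (20,5) (20,15) (10,19) (9,19)]
2. After x ≤ 17: [(2,5) (2,59/19) (17,89/19) (17,81/5) (10,19) (9,19)]
3. After y ≥ 0: [(2,5) (2,59/19) (17,89/19) (17,81/5) (10,19) (9,19)]
4. After y ≤ 17: [(8,17) (2,5) (2,59/19) (17,89/19) (17,81/5) (15,17)]
5. Canonical ring: [(2,59/19) (17,89/19) (17,81/5) (15,17) (8,17) (2,5)]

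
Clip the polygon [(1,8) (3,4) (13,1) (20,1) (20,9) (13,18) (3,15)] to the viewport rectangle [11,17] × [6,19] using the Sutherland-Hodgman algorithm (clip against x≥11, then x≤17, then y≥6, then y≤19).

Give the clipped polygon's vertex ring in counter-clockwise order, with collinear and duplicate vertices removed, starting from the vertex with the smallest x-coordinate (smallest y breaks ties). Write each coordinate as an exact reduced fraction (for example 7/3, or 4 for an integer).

Clipped polygon: [(11,6) (17,6) (17,90/7) (13,18) (11,87/5)]

1. After x ≥ 11: [(11,8/5) (13,1) (20,1) (20,9) (13,18) (11,87/5)]
2. After x ≤ 17: [(11,8/5) (13,1) (17,1) (17,90/7) (13,18) (11,87/5)]
3. After y ≥ 6: [(11,6) (17,6) (17,90/7) (13,18) (11,87/5)]
4. After y ≤ 19: [(11,6) (17,6) (17,90/7) (13,18) (11,87/5)]
5. Canonical ring: [(11,6) (17,6) (17,90/7) (13,18) (11,87/5)]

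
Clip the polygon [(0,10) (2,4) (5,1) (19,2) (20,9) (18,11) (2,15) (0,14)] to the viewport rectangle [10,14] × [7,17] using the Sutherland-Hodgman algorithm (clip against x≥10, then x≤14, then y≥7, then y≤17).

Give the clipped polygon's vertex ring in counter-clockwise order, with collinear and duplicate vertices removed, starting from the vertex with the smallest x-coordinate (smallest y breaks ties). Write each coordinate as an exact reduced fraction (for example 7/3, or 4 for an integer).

1. After x ≥ 10: [(10,19/14) (19,2) (20,9) (18,11) (10,13)]
2. After x ≤ 14: [(10,19/14) (14,23/14) (14,12) (10,13)]
3. After y ≥ 7: [(10,7) (14,7) (14,12) (10,13)]
4. After y ≤ 17: [(10,7) (14,7) (14,12) (10,13)]
5. Canonical ring: [(10,7) (14,7) (14,12) (10,13)]

Clipped polygon: [(10,7) (14,7) (14,12) (10,13)]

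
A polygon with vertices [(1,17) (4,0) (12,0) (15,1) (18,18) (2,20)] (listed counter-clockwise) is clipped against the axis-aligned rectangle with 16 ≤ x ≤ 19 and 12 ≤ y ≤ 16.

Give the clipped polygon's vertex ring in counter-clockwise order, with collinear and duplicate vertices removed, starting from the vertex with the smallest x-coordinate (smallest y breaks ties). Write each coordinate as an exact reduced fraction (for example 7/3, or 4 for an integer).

Clipped polygon: [(16,12) (288/17,12) (300/17,16) (16,16)]

1. After x ≥ 16: [(16,20/3) (18,18) (16,73/4)]
2. After x ≤ 19: [(16,20/3) (18,18) (16,73/4)]
3. After y ≥ 12: [(16,12) (288/17,12) (18,18) (16,73/4)]
4. After y ≤ 16: [(16,16) (16,12) (288/17,12) (300/17,16)]
5. Canonical ring: [(16,12) (288/17,12) (300/17,16) (16,16)]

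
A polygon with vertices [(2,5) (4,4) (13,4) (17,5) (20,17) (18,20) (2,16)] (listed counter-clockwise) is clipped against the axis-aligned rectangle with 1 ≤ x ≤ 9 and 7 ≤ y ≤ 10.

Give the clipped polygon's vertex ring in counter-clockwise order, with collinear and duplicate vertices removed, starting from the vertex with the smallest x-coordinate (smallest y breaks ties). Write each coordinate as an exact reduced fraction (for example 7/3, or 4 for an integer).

1. After x ≥ 1: [(2,5) (4,4) (13,4) (17,5) (20,17) (18,20) (2,16)]
2. After x ≤ 9: [(2,5) (4,4) (9,4) (9,71/4) (2,16)]
3. After y ≥ 7: [(2,7) (9,7) (9,71/4) (2,16)]
4. After y ≤ 10: [(2,10) (2,7) (9,7) (9,10)]
5. Canonical ring: [(2,7) (9,7) (9,10) (2,10)]

Clipped polygon: [(2,7) (9,7) (9,10) (2,10)]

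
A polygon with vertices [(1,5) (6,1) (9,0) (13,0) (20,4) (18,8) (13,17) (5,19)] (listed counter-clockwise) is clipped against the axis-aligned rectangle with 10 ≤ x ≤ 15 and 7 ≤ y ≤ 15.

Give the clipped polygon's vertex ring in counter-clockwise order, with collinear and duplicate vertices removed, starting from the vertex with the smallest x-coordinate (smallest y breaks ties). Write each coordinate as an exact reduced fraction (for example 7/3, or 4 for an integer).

1. After x ≥ 10: [(10,0) (13,0) (20,4) (18,8) (13,17) (10,71/4)]
2. After x ≤ 15: [(10,0) (13,0) (15,8/7) (15,67/5) (13,17) (10,71/4)]
3. After y ≥ 7: [(10,7) (15,7) (15,67/5) (13,17) (10,71/4)]
4. After y ≤ 15: [(10,15) (10,7) (15,7) (15,67/5) (127/9,15)]
5. Canonical ring: [(10,7) (15,7) (15,67/5) (127/9,15) (10,15)]

Clipped polygon: [(10,7) (15,7) (15,67/5) (127/9,15) (10,15)]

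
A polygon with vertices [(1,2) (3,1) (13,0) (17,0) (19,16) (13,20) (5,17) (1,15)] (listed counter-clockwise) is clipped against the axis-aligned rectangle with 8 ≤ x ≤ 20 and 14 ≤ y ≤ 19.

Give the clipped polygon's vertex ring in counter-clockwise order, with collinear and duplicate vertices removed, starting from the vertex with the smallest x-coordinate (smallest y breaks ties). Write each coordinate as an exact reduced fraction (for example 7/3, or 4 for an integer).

1. After x ≥ 8: [(8,1/2) (13,0) (17,0) (19,16) (13,20) (8,145/8)]
2. After x ≤ 20: [(8,1/2) (13,0) (17,0) (19,16) (13,20) (8,145/8)]
3. After y ≥ 14: [(8,14) (75/4,14) (19,16) (13,20) (8,145/8)]
4. After y ≤ 19: [(8,14) (75/4,14) (19,16) (29/2,19) (31/3,19) (8,145/8)]
5. Canonical ring: [(8,14) (75/4,14) (19,16) (29/2,19) (31/3,19) (8,145/8)]

Clipped polygon: [(8,14) (75/4,14) (19,16) (29/2,19) (31/3,19) (8,145/8)]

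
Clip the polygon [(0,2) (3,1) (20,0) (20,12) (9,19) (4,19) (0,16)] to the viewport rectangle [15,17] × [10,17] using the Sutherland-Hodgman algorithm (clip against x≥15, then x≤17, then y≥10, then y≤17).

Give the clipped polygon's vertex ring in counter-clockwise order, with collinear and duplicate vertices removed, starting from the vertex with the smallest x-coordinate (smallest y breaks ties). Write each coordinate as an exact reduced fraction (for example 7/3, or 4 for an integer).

Clipped polygon: [(15,10) (17,10) (17,153/11) (15,167/11)]

1. After x ≥ 15: [(15,5/17) (20,0) (20,12) (15,167/11)]
2. After x ≤ 17: [(15,5/17) (17,3/17) (17,153/11) (15,167/11)]
3. After y ≥ 10: [(15,10) (17,10) (17,153/11) (15,167/11)]
4. After y ≤ 17: [(15,10) (17,10) (17,153/11) (15,167/11)]
5. Canonical ring: [(15,10) (17,10) (17,153/11) (15,167/11)]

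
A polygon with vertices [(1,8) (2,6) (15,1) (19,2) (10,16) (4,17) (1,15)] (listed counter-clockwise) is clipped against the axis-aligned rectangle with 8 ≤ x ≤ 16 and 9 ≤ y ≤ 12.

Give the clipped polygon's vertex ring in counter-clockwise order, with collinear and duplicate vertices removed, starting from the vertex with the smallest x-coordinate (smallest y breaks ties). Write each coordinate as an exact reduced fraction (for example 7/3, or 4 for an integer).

Clipped polygon: [(8,9) (29/2,9) (88/7,12) (8,12)]

1. After x ≥ 8: [(8,48/13) (15,1) (19,2) (10,16) (8,49/3)]
2. After x ≤ 16: [(8,48/13) (15,1) (16,5/4) (16,20/3) (10,16) (8,49/3)]
3. After y ≥ 9: [(8,9) (29/2,9) (10,16) (8,49/3)]
4. After y ≤ 12: [(8,12) (8,9) (29/2,9) (88/7,12)]
5. Canonical ring: [(8,9) (29/2,9) (88/7,12) (8,12)]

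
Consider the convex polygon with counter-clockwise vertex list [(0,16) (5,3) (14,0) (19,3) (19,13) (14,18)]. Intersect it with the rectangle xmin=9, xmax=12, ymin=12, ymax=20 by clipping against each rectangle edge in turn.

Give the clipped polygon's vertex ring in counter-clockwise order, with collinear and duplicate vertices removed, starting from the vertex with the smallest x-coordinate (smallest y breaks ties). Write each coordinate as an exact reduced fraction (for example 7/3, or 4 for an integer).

1. After x ≥ 9: [(9,121/7) (9,5/3) (14,0) (19,3) (19,13) (14,18)]
2. After x ≤ 12: [(12,124/7) (9,121/7) (9,5/3) (12,2/3)]
3. After y ≥ 12: [(12,12) (12,124/7) (9,121/7) (9,12)]
4. After y ≤ 20: [(12,12) (12,124/7) (9,121/7) (9,12)]
5. Canonical ring: [(9,12) (12,12) (12,124/7) (9,121/7)]

Clipped polygon: [(9,12) (12,12) (12,124/7) (9,121/7)]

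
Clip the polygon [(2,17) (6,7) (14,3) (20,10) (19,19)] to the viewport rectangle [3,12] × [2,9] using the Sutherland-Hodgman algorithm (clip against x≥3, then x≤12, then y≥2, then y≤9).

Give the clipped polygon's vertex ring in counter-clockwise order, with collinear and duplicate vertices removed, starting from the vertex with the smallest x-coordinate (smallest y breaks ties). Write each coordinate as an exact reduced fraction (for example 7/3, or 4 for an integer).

Clipped polygon: [(26/5,9) (6,7) (12,4) (12,9)]

1. After x ≥ 3: [(3,291/17) (3,29/2) (6,7) (14,3) (20,10) (19,19)]
2. After x ≤ 12: [(12,309/17) (3,291/17) (3,29/2) (6,7) (12,4)]
3. After y ≥ 2: [(12,309/17) (3,291/17) (3,29/2) (6,7) (12,4)]
4. After y ≤ 9: [(12,9) (26/5,9) (6,7) (12,4)]
5. Canonical ring: [(26/5,9) (6,7) (12,4) (12,9)]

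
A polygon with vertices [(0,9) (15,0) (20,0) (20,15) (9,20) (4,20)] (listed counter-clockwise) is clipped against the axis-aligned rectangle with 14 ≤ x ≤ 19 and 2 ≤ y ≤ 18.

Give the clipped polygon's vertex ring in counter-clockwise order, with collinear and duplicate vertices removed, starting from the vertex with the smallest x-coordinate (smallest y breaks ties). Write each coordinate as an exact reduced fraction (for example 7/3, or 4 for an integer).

1. After x ≥ 14: [(14,3/5) (15,0) (20,0) (20,15) (14,195/11)]
2. After x ≤ 19: [(14,3/5) (15,0) (19,0) (19,170/11) (14,195/11)]
3. After y ≥ 2: [(14,2) (19,2) (19,170/11) (14,195/11)]
4. After y ≤ 18: [(14,2) (19,2) (19,170/11) (14,195/11)]
5. Canonical ring: [(14,2) (19,2) (19,170/11) (14,195/11)]

Clipped polygon: [(14,2) (19,2) (19,170/11) (14,195/11)]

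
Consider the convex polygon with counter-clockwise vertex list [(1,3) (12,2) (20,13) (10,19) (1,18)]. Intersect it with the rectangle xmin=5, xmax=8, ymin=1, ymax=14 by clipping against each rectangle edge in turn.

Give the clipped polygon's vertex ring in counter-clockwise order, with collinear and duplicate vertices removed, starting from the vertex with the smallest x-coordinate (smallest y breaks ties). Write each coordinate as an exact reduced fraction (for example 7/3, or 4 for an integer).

1. After x ≥ 5: [(5,29/11) (12,2) (20,13) (10,19) (5,166/9)]
2. After x ≤ 8: [(5,29/11) (8,26/11) (8,169/9) (5,166/9)]
3. After y ≥ 1: [(5,29/11) (8,26/11) (8,169/9) (5,166/9)]
4. After y ≤ 14: [(5,14) (5,29/11) (8,26/11) (8,14)]
5. Canonical ring: [(5,29/11) (8,26/11) (8,14) (5,14)]

Clipped polygon: [(5,29/11) (8,26/11) (8,14) (5,14)]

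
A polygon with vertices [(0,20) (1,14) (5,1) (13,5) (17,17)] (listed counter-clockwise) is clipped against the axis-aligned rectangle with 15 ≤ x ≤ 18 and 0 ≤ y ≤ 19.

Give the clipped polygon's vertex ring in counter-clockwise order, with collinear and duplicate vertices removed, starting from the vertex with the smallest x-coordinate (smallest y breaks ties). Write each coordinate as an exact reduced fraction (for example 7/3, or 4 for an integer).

Clipped polygon: [(15,11) (17,17) (15,295/17)]

1. After x ≥ 15: [(15,295/17) (15,11) (17,17)]
2. After x ≤ 18: [(15,295/17) (15,11) (17,17)]
3. After y ≥ 0: [(15,295/17) (15,11) (17,17)]
4. After y ≤ 19: [(15,295/17) (15,11) (17,17)]
5. Canonical ring: [(15,11) (17,17) (15,295/17)]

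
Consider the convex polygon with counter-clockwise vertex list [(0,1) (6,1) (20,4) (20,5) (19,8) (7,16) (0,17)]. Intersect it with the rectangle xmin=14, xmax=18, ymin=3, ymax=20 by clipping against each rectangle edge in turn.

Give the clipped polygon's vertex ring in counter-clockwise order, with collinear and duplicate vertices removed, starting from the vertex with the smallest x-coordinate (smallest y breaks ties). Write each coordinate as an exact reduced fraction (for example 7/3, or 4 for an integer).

Clipped polygon: [(14,3) (46/3,3) (18,25/7) (18,26/3) (14,34/3)]

1. After x ≥ 14: [(14,19/7) (20,4) (20,5) (19,8) (14,34/3)]
2. After x ≤ 18: [(14,19/7) (18,25/7) (18,26/3) (14,34/3)]
3. After y ≥ 3: [(14,3) (46/3,3) (18,25/7) (18,26/3) (14,34/3)]
4. After y ≤ 20: [(14,3) (46/3,3) (18,25/7) (18,26/3) (14,34/3)]
5. Canonical ring: [(14,3) (46/3,3) (18,25/7) (18,26/3) (14,34/3)]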